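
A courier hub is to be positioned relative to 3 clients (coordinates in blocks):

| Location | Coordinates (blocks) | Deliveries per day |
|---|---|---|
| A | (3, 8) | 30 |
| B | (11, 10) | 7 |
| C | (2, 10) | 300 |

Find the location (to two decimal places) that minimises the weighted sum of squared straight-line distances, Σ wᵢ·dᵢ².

The minimiser of Σwᵢ‖p−pᵢ‖² is the weighted centroid p* = (Σwᵢpᵢ)/(Σwᵢ).
Σwᵢ = 337.
Σwᵢxᵢ = 30·3 + 7·11 + 300·2 = 767.
Σwᵢyᵢ = 30·8 + 7·10 + 300·10 = 3310.
x* = 767/337 = 2.28, y* = 3310/337 = 9.82.

(2.28, 9.82)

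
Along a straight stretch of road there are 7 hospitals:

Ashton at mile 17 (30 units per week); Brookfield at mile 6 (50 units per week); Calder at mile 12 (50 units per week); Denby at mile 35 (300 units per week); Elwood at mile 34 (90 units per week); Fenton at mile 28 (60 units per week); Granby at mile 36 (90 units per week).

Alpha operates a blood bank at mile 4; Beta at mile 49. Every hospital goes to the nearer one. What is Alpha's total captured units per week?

The indifferent point is the midpoint (4+49)/2 = 26.5; hospitals left of it (closer to Alpha at 4) go to Alpha, those right go to Beta.
  Brookfield at 6 (w=50) → Alpha
  Calder at 12 (w=50) → Alpha
  Ashton at 17 (w=30) → Alpha
  Fenton at 28 (w=60) → Beta
  Elwood at 34 (w=90) → Beta
  Denby at 35 (w=300) → Beta
  Granby at 36 (w=90) → Beta
Alpha captures 130; Beta captures 540.

130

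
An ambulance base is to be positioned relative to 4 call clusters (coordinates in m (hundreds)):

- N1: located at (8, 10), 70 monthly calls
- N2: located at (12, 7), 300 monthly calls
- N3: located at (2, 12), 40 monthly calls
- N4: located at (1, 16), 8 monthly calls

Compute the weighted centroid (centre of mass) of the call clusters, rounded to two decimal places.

(10.16, 8.15)

The minimiser of Σwᵢ‖p−pᵢ‖² is the weighted centroid p* = (Σwᵢpᵢ)/(Σwᵢ).
Σwᵢ = 418.
Σwᵢxᵢ = 70·8 + 300·12 + 40·2 + 8·1 = 4248.
Σwᵢyᵢ = 70·10 + 300·7 + 40·12 + 8·16 = 3408.
x* = 4248/418 = 10.16, y* = 3408/418 = 8.15.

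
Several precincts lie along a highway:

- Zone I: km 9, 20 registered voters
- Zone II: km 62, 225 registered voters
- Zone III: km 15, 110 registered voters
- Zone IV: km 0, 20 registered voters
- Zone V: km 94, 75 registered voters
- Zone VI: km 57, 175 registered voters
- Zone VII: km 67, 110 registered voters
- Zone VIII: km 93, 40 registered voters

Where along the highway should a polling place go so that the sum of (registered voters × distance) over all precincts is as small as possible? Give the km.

x = 62

For a sum of weighted absolute distances on a line, the optimum is the weighted median (not the mean). Total weight W = 775; half-weight = 387.5.
Sort by position and accumulate weight:
  km 0 (Zone IV, w=20) → cum 20
  km 9 (Zone I, w=20) → cum 40
  km 15 (Zone III, w=110) → cum 150
  km 57 (Zone VI, w=175) → cum 325
  km 62 (Zone II, w=225) → cum 550  ≥ 387.5 → median here
  km 67 (Zone VII, w=110) → cum 660
  km 93 (Zone VIII, w=40) → cum 700
  km 94 (Zone V, w=75) → cum 775
Optimal location: km 62.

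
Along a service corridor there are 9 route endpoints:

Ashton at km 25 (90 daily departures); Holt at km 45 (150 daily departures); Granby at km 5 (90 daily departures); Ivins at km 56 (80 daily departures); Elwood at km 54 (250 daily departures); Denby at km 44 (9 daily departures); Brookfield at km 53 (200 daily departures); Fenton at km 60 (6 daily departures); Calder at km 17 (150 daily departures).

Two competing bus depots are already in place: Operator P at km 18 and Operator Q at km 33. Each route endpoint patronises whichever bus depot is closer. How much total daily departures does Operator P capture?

The indifferent point is the midpoint (18+33)/2 = 25.5; route endpoints left of it (closer to Operator P at 18) go to Operator P, those right go to Operator Q.
  Granby at 5 (w=90) → Operator P
  Calder at 17 (w=150) → Operator P
  Ashton at 25 (w=90) → Operator P
  Denby at 44 (w=9) → Operator Q
  Holt at 45 (w=150) → Operator Q
  Brookfield at 53 (w=200) → Operator Q
  Elwood at 54 (w=250) → Operator Q
  Ivins at 56 (w=80) → Operator Q
  Fenton at 60 (w=6) → Operator Q
Operator P captures 330; Operator Q captures 695.

330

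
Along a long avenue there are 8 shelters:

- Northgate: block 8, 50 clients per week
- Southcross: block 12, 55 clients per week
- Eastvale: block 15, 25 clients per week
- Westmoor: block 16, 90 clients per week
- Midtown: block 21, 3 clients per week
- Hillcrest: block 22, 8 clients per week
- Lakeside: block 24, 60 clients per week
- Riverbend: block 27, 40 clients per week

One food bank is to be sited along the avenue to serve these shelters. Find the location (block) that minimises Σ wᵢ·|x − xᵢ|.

For a sum of weighted absolute distances on a line, the optimum is the weighted median (not the mean). Total weight W = 331; half-weight = 165.5.
Sort by position and accumulate weight:
  block 8 (Northgate, w=50) → cum 50
  block 12 (Southcross, w=55) → cum 105
  block 15 (Eastvale, w=25) → cum 130
  block 16 (Westmoor, w=90) → cum 220  ≥ 165.5 → median here
  block 21 (Midtown, w=3) → cum 223
  block 22 (Hillcrest, w=8) → cum 231
  block 24 (Lakeside, w=60) → cum 291
  block 27 (Riverbend, w=40) → cum 331
Optimal location: block 16.

x = 16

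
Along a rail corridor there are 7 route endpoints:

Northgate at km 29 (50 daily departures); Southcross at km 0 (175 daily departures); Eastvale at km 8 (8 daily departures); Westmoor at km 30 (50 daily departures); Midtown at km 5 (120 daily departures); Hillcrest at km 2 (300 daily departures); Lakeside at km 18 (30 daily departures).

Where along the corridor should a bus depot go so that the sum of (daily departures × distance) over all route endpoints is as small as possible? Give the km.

For a sum of weighted absolute distances on a line, the optimum is the weighted median (not the mean). Total weight W = 733; half-weight = 366.5.
Sort by position and accumulate weight:
  km 0 (Southcross, w=175) → cum 175
  km 2 (Hillcrest, w=300) → cum 475  ≥ 366.5 → median here
  km 5 (Midtown, w=120) → cum 595
  km 8 (Eastvale, w=8) → cum 603
  km 18 (Lakeside, w=30) → cum 633
  km 29 (Northgate, w=50) → cum 683
  km 30 (Westmoor, w=50) → cum 733
Optimal location: km 2.

x = 2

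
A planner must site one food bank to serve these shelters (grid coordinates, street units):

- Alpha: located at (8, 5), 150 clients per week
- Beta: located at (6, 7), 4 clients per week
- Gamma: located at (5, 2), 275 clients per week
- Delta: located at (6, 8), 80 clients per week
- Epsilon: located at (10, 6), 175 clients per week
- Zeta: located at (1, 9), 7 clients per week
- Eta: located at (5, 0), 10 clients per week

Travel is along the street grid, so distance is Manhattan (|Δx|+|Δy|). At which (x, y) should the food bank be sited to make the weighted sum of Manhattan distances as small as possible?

Manhattan distance separates: Σwᵢ(|x−xᵢ|+|y−yᵢ|) = Σwᵢ|x−xᵢ| + Σwᵢ|y−yᵢ|, so x and y are optimised independently as 1-D weighted medians.
Total weight W = 701; half = 350.5.
x-coordinate, sorted with cumulative weight:
  x=1 (Zeta, w=7) cum 7
  x=5 (Gamma, w=275) cum 282
  x=5 (Eta, w=10) cum 292
  x=6 (Beta, w=4) cum 296
  x=6 (Delta, w=80) cum 376  ← median
  x=8 (Alpha, w=150) cum 526
  x=10 (Epsilon, w=175) cum 701
⇒ x* = 6
y-coordinate, sorted with cumulative weight:
  y=0 (Eta, w=10) cum 10
  y=2 (Gamma, w=275) cum 285
  y=5 (Alpha, w=150) cum 435  ← median
  y=6 (Epsilon, w=175) cum 610
  y=7 (Beta, w=4) cum 614
  y=8 (Delta, w=80) cum 694
  y=9 (Zeta, w=7) cum 701
⇒ y* = 5

(6, 5)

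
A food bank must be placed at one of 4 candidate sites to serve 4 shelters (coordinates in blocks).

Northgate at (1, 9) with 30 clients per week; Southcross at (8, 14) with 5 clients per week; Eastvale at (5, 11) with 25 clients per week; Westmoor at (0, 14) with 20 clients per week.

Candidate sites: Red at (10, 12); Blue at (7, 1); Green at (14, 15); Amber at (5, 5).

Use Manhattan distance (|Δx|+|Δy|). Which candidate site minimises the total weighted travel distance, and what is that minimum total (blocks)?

Total weighted distance at each candidate:
  Red (10, 12): total = 770
  Blue (7, 1): total = 1190
  Green (14, 15): total = 1230
  Amber (5, 5): total = 730
Minimum is at Amber with total 730 blocks.

Amber, total 730 blocks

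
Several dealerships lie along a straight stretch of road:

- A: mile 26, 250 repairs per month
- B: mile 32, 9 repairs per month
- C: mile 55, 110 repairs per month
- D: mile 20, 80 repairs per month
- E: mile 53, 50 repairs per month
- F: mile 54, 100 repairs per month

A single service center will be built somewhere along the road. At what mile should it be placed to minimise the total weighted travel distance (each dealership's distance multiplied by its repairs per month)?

x = 26

For a sum of weighted absolute distances on a line, the optimum is the weighted median (not the mean). Total weight W = 599; half-weight = 299.5.
Sort by position and accumulate weight:
  mile 20 (D, w=80) → cum 80
  mile 26 (A, w=250) → cum 330  ≥ 299.5 → median here
  mile 32 (B, w=9) → cum 339
  mile 53 (E, w=50) → cum 389
  mile 54 (F, w=100) → cum 489
  mile 55 (C, w=110) → cum 599
Optimal location: mile 26.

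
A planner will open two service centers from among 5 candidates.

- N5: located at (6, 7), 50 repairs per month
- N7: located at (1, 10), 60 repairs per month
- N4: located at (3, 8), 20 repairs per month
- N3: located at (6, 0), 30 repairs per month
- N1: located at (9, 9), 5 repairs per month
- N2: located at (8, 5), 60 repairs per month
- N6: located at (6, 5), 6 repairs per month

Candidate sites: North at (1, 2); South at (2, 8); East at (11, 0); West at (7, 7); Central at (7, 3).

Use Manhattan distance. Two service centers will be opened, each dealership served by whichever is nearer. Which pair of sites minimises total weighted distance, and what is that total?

Evaluate every pair (each demand assigned to the nearer of the two):
  {South, West}: total = 708
  {South, Central}: total = 808
  {West, Central}: total = 1028
  {North, West}: total = 1058
  {East, West}: total = 1058
  {South, East}: total = 1162
  {North, Central}: total = 1248
  {North, South}: total = 1282
  {East, Central}: total = 1568
  {North, East}: total = 1873
Best pair: {South, West} with total 708.

{South, West}, total 708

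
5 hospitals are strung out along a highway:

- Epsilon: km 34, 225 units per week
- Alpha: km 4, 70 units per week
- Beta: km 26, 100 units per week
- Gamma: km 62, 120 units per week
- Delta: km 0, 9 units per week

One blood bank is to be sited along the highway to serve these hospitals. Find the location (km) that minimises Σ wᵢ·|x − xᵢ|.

x = 34

For a sum of weighted absolute distances on a line, the optimum is the weighted median (not the mean). Total weight W = 524; half-weight = 262.
Sort by position and accumulate weight:
  km 0 (Delta, w=9) → cum 9
  km 4 (Alpha, w=70) → cum 79
  km 26 (Beta, w=100) → cum 179
  km 34 (Epsilon, w=225) → cum 404  ≥ 262 → median here
  km 62 (Gamma, w=120) → cum 524
Optimal location: km 34.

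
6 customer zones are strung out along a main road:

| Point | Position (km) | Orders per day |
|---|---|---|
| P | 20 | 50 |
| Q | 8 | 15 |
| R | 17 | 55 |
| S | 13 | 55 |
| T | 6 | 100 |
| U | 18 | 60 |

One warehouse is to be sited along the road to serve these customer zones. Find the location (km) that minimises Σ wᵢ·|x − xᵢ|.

For a sum of weighted absolute distances on a line, the optimum is the weighted median (not the mean). Total weight W = 335; half-weight = 167.5.
Sort by position and accumulate weight:
  km 6 (T, w=100) → cum 100
  km 8 (Q, w=15) → cum 115
  km 13 (S, w=55) → cum 170  ≥ 167.5 → median here
  km 17 (R, w=55) → cum 225
  km 18 (U, w=60) → cum 285
  km 20 (P, w=50) → cum 335
Optimal location: km 13.

x = 13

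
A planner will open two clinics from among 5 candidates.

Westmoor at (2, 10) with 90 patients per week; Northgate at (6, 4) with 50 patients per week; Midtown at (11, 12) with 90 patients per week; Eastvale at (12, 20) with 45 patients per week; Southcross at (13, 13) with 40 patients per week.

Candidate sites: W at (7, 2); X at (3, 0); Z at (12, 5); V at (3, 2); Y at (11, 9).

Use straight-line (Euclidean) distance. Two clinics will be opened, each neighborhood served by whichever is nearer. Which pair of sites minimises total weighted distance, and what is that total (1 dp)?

{V, Y}, total 1851.8

Evaluate every pair (each demand assigned to the nearer of the two):
  {V, Y}: total = 1851.8
  {W, Y}: total = 1872.7
  {X, Y}: total = 2010.9
  {Z, Y}: total = 2065.0
  {Z, V}: total = 2539.8
  {W, Z}: total = 2594.7
  {X, Z}: total = 2788.4
  {W, V}: total = 3148.6
  {W, X}: total = 3272.1
  {X, V}: total = 3558.7
Best pair: {V, Y} with total 1851.8.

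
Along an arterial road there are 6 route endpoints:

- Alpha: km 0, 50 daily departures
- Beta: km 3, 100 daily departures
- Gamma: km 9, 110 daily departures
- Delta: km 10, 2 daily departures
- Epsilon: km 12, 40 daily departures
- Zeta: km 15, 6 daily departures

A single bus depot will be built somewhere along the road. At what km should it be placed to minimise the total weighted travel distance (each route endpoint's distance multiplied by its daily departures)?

x = 9

For a sum of weighted absolute distances on a line, the optimum is the weighted median (not the mean). Total weight W = 308; half-weight = 154.
Sort by position and accumulate weight:
  km 0 (Alpha, w=50) → cum 50
  km 3 (Beta, w=100) → cum 150
  km 9 (Gamma, w=110) → cum 260  ≥ 154 → median here
  km 10 (Delta, w=2) → cum 262
  km 12 (Epsilon, w=40) → cum 302
  km 15 (Zeta, w=6) → cum 308
Optimal location: km 9.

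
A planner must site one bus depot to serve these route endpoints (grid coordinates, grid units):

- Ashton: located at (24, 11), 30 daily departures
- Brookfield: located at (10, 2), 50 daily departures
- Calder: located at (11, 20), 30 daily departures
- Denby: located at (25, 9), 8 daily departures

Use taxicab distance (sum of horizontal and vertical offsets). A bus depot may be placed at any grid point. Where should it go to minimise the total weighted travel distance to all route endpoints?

Manhattan distance separates: Σwᵢ(|x−xᵢ|+|y−yᵢ|) = Σwᵢ|x−xᵢ| + Σwᵢ|y−yᵢ|, so x and y are optimised independently as 1-D weighted medians.
Total weight W = 118; half = 59.
x-coordinate, sorted with cumulative weight:
  x=10 (Brookfield, w=50) cum 50
  x=11 (Calder, w=30) cum 80  ← median
  x=24 (Ashton, w=30) cum 110
  x=25 (Denby, w=8) cum 118
⇒ x* = 11
y-coordinate, sorted with cumulative weight:
  y=2 (Brookfield, w=50) cum 50
  y=9 (Denby, w=8) cum 58
  y=11 (Ashton, w=30) cum 88  ← median
  y=20 (Calder, w=30) cum 118
⇒ y* = 11

(11, 11)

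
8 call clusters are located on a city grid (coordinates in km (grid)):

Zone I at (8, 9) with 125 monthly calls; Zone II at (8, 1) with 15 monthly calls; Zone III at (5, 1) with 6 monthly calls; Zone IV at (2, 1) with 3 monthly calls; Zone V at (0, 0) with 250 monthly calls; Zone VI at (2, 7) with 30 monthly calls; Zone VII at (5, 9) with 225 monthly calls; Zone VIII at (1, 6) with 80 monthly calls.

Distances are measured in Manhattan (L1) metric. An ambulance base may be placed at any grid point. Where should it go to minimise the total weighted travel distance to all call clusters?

(5, 7)

Manhattan distance separates: Σwᵢ(|x−xᵢ|+|y−yᵢ|) = Σwᵢ|x−xᵢ| + Σwᵢ|y−yᵢ|, so x and y are optimised independently as 1-D weighted medians.
Total weight W = 734; half = 367.
x-coordinate, sorted with cumulative weight:
  x=0 (Zone V, w=250) cum 250
  x=1 (Zone VIII, w=80) cum 330
  x=2 (Zone IV, w=3) cum 333
  x=2 (Zone VI, w=30) cum 363
  x=5 (Zone III, w=6) cum 369  ← median
  x=5 (Zone VII, w=225) cum 594
  x=8 (Zone I, w=125) cum 719
  x=8 (Zone II, w=15) cum 734
⇒ x* = 5
y-coordinate, sorted with cumulative weight:
  y=0 (Zone V, w=250) cum 250
  y=1 (Zone II, w=15) cum 265
  y=1 (Zone III, w=6) cum 271
  y=1 (Zone IV, w=3) cum 274
  y=6 (Zone VIII, w=80) cum 354
  y=7 (Zone VI, w=30) cum 384  ← median
  y=9 (Zone I, w=125) cum 509
  y=9 (Zone VII, w=225) cum 734
⇒ y* = 7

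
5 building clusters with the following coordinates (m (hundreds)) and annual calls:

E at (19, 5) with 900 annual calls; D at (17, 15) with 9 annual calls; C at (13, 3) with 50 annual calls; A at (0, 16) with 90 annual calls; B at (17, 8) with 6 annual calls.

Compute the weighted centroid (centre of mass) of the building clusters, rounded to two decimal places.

The minimiser of Σwᵢ‖p−pᵢ‖² is the weighted centroid p* = (Σwᵢpᵢ)/(Σwᵢ).
Σwᵢ = 1055.
Σwᵢxᵢ = 900·19 + 9·17 + 50·13 + 90·0 + 6·17 = 18005.
Σwᵢyᵢ = 900·5 + 9·15 + 50·3 + 90·16 + 6·8 = 6273.
x* = 18005/1055 = 17.07, y* = 6273/1055 = 5.95.

(17.07, 5.95)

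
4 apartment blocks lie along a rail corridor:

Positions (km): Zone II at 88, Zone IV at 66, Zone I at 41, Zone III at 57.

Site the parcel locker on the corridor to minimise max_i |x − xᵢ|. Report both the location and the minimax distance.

The 1-center on a line is the midpoint of the two extreme points: leftmost at 41, rightmost at 88.
Optimal location = (41 + 88)/2 = 64.5; maximum distance = (88 − 41)/2 = 23.5.

location 64.5, max distance 23.5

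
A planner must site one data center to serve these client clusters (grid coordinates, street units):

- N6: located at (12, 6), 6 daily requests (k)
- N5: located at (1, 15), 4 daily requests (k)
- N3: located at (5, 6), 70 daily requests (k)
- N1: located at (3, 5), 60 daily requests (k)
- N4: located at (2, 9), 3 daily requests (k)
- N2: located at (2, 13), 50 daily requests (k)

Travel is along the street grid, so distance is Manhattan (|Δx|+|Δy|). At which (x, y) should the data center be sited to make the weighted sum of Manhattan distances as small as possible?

(3, 6)

Manhattan distance separates: Σwᵢ(|x−xᵢ|+|y−yᵢ|) = Σwᵢ|x−xᵢ| + Σwᵢ|y−yᵢ|, so x and y are optimised independently as 1-D weighted medians.
Total weight W = 193; half = 96.5.
x-coordinate, sorted with cumulative weight:
  x=1 (N5, w=4) cum 4
  x=2 (N4, w=3) cum 7
  x=2 (N2, w=50) cum 57
  x=3 (N1, w=60) cum 117  ← median
  x=5 (N3, w=70) cum 187
  x=12 (N6, w=6) cum 193
⇒ x* = 3
y-coordinate, sorted with cumulative weight:
  y=5 (N1, w=60) cum 60
  y=6 (N6, w=6) cum 66
  y=6 (N3, w=70) cum 136  ← median
  y=9 (N4, w=3) cum 139
  y=13 (N2, w=50) cum 189
  y=15 (N5, w=4) cum 193
⇒ y* = 6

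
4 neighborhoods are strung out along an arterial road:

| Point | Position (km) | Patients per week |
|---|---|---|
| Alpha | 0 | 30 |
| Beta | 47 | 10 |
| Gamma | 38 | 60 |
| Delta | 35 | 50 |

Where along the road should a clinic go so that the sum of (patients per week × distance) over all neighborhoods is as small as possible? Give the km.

For a sum of weighted absolute distances on a line, the optimum is the weighted median (not the mean). Total weight W = 150; half-weight = 75.
Sort by position and accumulate weight:
  km 0 (Alpha, w=30) → cum 30
  km 35 (Delta, w=50) → cum 80  ≥ 75 → median here
  km 38 (Gamma, w=60) → cum 140
  km 47 (Beta, w=10) → cum 150
Optimal location: km 35.

x = 35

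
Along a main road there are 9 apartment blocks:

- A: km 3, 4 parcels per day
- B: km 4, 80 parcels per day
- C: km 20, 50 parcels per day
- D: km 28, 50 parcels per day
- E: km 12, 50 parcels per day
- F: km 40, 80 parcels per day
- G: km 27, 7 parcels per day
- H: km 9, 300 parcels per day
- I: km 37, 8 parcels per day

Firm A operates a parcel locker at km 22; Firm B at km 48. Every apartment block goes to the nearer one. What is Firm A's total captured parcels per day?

The indifferent point is the midpoint (22+48)/2 = 35; apartment blocks left of it (closer to Firm A at 22) go to Firm A, those right go to Firm B.
  A at 3 (w=4) → Firm A
  B at 4 (w=80) → Firm A
  H at 9 (w=300) → Firm A
  E at 12 (w=50) → Firm A
  C at 20 (w=50) → Firm A
  G at 27 (w=7) → Firm A
  D at 28 (w=50) → Firm A
  I at 37 (w=8) → Firm B
  F at 40 (w=80) → Firm B
Firm A captures 541; Firm B captures 88.

541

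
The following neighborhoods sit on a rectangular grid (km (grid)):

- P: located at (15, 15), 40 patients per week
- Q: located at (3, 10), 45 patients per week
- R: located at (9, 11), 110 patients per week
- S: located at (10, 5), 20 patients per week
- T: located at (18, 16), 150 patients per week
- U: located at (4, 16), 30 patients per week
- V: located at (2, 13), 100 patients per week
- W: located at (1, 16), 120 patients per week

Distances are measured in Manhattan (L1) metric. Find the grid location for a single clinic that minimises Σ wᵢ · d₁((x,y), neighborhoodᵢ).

(9, 15)

Manhattan distance separates: Σwᵢ(|x−xᵢ|+|y−yᵢ|) = Σwᵢ|x−xᵢ| + Σwᵢ|y−yᵢ|, so x and y are optimised independently as 1-D weighted medians.
Total weight W = 615; half = 307.5.
x-coordinate, sorted with cumulative weight:
  x=1 (W, w=120) cum 120
  x=2 (V, w=100) cum 220
  x=3 (Q, w=45) cum 265
  x=4 (U, w=30) cum 295
  x=9 (R, w=110) cum 405  ← median
  x=10 (S, w=20) cum 425
  x=15 (P, w=40) cum 465
  x=18 (T, w=150) cum 615
⇒ x* = 9
y-coordinate, sorted with cumulative weight:
  y=5 (S, w=20) cum 20
  y=10 (Q, w=45) cum 65
  y=11 (R, w=110) cum 175
  y=13 (V, w=100) cum 275
  y=15 (P, w=40) cum 315  ← median
  y=16 (T, w=150) cum 465
  y=16 (U, w=30) cum 495
  y=16 (W, w=120) cum 615
⇒ y* = 15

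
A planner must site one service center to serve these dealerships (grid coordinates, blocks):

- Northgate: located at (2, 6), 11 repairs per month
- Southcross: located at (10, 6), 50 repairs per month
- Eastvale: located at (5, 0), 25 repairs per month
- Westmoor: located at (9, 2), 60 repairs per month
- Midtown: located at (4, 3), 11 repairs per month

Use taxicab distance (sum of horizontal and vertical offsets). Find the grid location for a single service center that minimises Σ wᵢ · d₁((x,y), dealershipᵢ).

Manhattan distance separates: Σwᵢ(|x−xᵢ|+|y−yᵢ|) = Σwᵢ|x−xᵢ| + Σwᵢ|y−yᵢ|, so x and y are optimised independently as 1-D weighted medians.
Total weight W = 157; half = 78.5.
x-coordinate, sorted with cumulative weight:
  x=2 (Northgate, w=11) cum 11
  x=4 (Midtown, w=11) cum 22
  x=5 (Eastvale, w=25) cum 47
  x=9 (Westmoor, w=60) cum 107  ← median
  x=10 (Southcross, w=50) cum 157
⇒ x* = 9
y-coordinate, sorted with cumulative weight:
  y=0 (Eastvale, w=25) cum 25
  y=2 (Westmoor, w=60) cum 85  ← median
  y=3 (Midtown, w=11) cum 96
  y=6 (Northgate, w=11) cum 107
  y=6 (Southcross, w=50) cum 157
⇒ y* = 2

(9, 2)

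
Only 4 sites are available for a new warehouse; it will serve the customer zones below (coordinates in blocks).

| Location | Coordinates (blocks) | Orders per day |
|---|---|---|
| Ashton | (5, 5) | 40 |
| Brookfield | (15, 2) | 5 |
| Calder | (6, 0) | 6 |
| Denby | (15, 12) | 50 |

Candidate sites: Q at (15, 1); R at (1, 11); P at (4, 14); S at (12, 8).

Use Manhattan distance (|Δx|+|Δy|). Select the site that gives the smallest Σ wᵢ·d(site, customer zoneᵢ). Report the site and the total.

Total weighted distance at each candidate:
  Q (15, 1): total = 1175
  R (1, 11): total = 1361
  P (4, 14): total = 1261
  S (12, 8): total = 879
Minimum is at S with total 879 blocks.

S, total 879 blocks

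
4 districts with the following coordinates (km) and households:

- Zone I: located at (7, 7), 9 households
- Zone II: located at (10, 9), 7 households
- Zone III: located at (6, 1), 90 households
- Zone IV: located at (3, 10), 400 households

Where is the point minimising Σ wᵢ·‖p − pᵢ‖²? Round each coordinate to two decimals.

The minimiser of Σwᵢ‖p−pᵢ‖² is the weighted centroid p* = (Σwᵢpᵢ)/(Σwᵢ).
Σwᵢ = 506.
Σwᵢxᵢ = 9·7 + 7·10 + 90·6 + 400·3 = 1873.
Σwᵢyᵢ = 9·7 + 7·9 + 90·1 + 400·10 = 4216.
x* = 1873/506 = 3.70, y* = 4216/506 = 8.33.

(3.70, 8.33)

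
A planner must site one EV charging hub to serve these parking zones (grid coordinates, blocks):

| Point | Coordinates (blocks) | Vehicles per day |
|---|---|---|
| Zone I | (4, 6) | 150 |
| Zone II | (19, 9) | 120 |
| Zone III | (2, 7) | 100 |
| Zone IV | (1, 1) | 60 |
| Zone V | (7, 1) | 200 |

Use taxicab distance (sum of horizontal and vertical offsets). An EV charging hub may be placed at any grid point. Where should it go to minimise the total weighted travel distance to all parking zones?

Manhattan distance separates: Σwᵢ(|x−xᵢ|+|y−yᵢ|) = Σwᵢ|x−xᵢ| + Σwᵢ|y−yᵢ|, so x and y are optimised independently as 1-D weighted medians.
Total weight W = 630; half = 315.
x-coordinate, sorted with cumulative weight:
  x=1 (Zone IV, w=60) cum 60
  x=2 (Zone III, w=100) cum 160
  x=4 (Zone I, w=150) cum 310
  x=7 (Zone V, w=200) cum 510  ← median
  x=19 (Zone II, w=120) cum 630
⇒ x* = 7
y-coordinate, sorted with cumulative weight:
  y=1 (Zone IV, w=60) cum 60
  y=1 (Zone V, w=200) cum 260
  y=6 (Zone I, w=150) cum 410  ← median
  y=7 (Zone III, w=100) cum 510
  y=9 (Zone II, w=120) cum 630
⇒ y* = 6

(7, 6)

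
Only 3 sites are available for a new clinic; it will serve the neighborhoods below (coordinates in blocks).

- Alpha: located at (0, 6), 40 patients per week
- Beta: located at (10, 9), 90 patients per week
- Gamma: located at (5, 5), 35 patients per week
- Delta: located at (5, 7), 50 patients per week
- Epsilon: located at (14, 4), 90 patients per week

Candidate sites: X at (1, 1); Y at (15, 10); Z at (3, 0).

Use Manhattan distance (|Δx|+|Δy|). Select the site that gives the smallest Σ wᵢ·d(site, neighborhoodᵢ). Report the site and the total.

Y, total 3105 blocks

Total weighted distance at each candidate:
  X (1, 1): total = 3990
  Y (15, 10): total = 3105
  Z (3, 0): total = 3845
Minimum is at Y with total 3105 blocks.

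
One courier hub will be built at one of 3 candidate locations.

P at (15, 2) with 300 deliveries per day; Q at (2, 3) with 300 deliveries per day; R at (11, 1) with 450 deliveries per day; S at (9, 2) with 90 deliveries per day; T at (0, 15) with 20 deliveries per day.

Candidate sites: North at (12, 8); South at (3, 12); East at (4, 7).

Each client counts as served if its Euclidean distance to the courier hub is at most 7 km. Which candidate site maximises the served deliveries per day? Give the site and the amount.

Coverage radius r = 7 km; a point is covered iff (Δx)²+(Δy)² ≤ 7² = 49.
  North (12, 8): covers {P, S} → 390
  South (3, 12): covers {T} → 20
  East (4, 7): covers {Q} → 300
Maximum coverage at North: 390 deliveries per day.

North, covering 390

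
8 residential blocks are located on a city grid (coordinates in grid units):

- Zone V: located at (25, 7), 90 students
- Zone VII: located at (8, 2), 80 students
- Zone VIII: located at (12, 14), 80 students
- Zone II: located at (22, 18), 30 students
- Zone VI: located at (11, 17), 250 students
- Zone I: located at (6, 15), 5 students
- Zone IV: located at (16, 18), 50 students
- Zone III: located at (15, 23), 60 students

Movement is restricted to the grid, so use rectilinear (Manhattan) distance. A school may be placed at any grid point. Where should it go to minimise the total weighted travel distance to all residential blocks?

(11, 17)

Manhattan distance separates: Σwᵢ(|x−xᵢ|+|y−yᵢ|) = Σwᵢ|x−xᵢ| + Σwᵢ|y−yᵢ|, so x and y are optimised independently as 1-D weighted medians.
Total weight W = 645; half = 322.5.
x-coordinate, sorted with cumulative weight:
  x=6 (Zone I, w=5) cum 5
  x=8 (Zone VII, w=80) cum 85
  x=11 (Zone VI, w=250) cum 335  ← median
  x=12 (Zone VIII, w=80) cum 415
  x=15 (Zone III, w=60) cum 475
  x=16 (Zone IV, w=50) cum 525
  x=22 (Zone II, w=30) cum 555
  x=25 (Zone V, w=90) cum 645
⇒ x* = 11
y-coordinate, sorted with cumulative weight:
  y=2 (Zone VII, w=80) cum 80
  y=7 (Zone V, w=90) cum 170
  y=14 (Zone VIII, w=80) cum 250
  y=15 (Zone I, w=5) cum 255
  y=17 (Zone VI, w=250) cum 505  ← median
  y=18 (Zone II, w=30) cum 535
  y=18 (Zone IV, w=50) cum 585
  y=23 (Zone III, w=60) cum 645
⇒ y* = 17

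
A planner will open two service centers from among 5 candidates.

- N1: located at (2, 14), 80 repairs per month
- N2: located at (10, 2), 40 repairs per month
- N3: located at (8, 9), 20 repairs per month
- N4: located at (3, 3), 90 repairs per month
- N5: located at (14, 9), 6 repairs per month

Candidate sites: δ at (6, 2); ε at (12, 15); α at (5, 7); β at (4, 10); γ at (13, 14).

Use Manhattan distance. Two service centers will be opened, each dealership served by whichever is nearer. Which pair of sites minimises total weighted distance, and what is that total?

{δ, β}, total 1166

Evaluate every pair (each demand assigned to the nearer of the two):
  {δ, β}: total = 1166
  {δ, α}: total = 1486
  {α, β}: total = 1586
  {δ, γ}: total = 1616
  {δ, ε}: total = 1628
  {α, γ}: total = 1876
  {ε, α}: total = 1888
  {β, γ}: total = 1896
  {ε, β}: total = 1908
  {ε, γ}: total = 3606
Best pair: {δ, β} with total 1166.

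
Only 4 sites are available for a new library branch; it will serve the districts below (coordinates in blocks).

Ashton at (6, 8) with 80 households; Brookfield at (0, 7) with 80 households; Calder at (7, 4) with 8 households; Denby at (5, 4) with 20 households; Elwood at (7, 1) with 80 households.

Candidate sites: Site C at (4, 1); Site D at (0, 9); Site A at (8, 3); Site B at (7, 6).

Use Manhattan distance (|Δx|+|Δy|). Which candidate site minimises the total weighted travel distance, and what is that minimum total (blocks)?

Site B, total 1376 blocks

Total weighted distance at each candidate:
  Site C (4, 1): total = 1888
  Site D (0, 9): total = 2216
  Site A (8, 3): total = 1856
  Site B (7, 6): total = 1376
Minimum is at Site B with total 1376 blocks.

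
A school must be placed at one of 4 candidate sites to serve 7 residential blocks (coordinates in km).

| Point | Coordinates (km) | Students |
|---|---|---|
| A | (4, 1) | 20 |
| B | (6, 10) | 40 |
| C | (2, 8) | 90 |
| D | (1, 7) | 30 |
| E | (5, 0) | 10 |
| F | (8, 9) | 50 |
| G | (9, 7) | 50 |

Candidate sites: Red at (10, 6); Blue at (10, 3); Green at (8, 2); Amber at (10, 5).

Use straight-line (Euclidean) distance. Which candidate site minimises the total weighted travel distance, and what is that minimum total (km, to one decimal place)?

Total weighted distance at each candidate:
  Red (10, 6): total = 1725.4
  Blue (10, 3): total = 2174.2
  Green (8, 2): total = 2075.1
  Amber (10, 5): total = 1852.0
Minimum is at Red with total 1725.4 km.

Red, total 1725.4 km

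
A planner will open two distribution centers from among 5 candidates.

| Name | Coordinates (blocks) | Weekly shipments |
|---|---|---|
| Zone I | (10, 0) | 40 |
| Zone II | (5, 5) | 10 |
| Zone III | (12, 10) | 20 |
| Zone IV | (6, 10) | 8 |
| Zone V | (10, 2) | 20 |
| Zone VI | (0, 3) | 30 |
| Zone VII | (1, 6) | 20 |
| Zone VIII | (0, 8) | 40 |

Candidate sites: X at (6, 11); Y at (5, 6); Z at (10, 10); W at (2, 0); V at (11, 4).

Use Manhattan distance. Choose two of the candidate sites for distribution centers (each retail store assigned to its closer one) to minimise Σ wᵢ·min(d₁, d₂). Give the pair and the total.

{Y, V}, total 1050

Evaluate every pair (each demand assigned to the nearer of the two):
  {Y, V}: total = 1050
  {Y, Z}: total = 1242
  {W, V}: total = 1248
  {Y, W}: total = 1280
  {Z, W}: total = 1322
  {X, Y}: total = 1378
  {X, W}: total = 1388
  {X, V}: total = 1398
  {Z, V}: total = 1482
  {X, Z}: total = 1658
Best pair: {Y, V} with total 1050.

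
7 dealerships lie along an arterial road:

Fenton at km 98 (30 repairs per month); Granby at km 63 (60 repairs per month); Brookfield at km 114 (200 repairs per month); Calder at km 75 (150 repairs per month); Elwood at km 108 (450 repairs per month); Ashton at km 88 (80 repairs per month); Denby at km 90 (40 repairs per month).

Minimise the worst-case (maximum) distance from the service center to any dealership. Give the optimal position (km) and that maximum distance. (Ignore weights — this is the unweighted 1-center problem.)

location 88.5, max distance 25.5

The 1-center on a line is the midpoint of the two extreme points: leftmost at 63, rightmost at 114.
Optimal location = (63 + 114)/2 = 88.5; maximum distance = (114 − 63)/2 = 25.5.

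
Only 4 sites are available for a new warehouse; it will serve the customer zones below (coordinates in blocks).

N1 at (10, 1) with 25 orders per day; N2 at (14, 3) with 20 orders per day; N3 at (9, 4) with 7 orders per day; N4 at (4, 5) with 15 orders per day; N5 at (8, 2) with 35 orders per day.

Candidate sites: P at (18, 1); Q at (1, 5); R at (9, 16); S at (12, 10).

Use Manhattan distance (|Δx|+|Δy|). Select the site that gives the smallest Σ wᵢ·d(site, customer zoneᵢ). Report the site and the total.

P, total 1059 blocks

Total weighted distance at each candidate:
  P (18, 1): total = 1059
  Q (1, 5): total = 1083
  R (9, 16): total = 1609
  S (12, 10): total = 1133
Minimum is at P with total 1059 blocks.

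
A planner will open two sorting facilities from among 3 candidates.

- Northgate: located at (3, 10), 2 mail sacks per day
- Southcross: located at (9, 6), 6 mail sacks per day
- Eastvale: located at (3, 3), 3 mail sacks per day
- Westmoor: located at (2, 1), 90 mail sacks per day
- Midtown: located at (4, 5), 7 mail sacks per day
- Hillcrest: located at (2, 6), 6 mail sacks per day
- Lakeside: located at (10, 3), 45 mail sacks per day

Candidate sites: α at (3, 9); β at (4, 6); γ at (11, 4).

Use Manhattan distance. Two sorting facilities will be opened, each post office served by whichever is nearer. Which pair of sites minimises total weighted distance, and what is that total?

Evaluate every pair (each demand assigned to the nearer of the two):
  {β, γ}: total = 785
  {α, γ}: total = 1003
  {α, β}: total = 1098
Best pair: {β, γ} with total 785.

{β, γ}, total 785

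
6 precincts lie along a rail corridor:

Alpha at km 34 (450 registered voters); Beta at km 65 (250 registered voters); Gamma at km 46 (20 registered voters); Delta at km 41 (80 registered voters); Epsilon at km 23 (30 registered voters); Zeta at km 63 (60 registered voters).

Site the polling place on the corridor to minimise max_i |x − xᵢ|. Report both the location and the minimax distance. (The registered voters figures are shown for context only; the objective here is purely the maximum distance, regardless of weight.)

location 44, max distance 21

The 1-center on a line is the midpoint of the two extreme points: leftmost at 23, rightmost at 65.
Optimal location = (23 + 65)/2 = 44; maximum distance = (65 − 23)/2 = 21.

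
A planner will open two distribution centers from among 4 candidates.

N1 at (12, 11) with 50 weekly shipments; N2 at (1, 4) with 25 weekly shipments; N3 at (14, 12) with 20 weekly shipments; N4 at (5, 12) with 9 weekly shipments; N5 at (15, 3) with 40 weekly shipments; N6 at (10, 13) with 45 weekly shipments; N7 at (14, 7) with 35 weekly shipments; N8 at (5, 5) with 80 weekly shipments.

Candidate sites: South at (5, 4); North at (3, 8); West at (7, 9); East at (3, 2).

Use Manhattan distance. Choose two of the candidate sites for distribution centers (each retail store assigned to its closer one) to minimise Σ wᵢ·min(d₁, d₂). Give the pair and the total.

Evaluate every pair (each demand assigned to the nearer of the two):
  {South, West}: total = 1845
  {West, East}: total = 2245
  {North, West}: total = 2335
  {South, North}: total = 2534
  {South, East}: total = 2782
  {North, East}: total = 2934
Best pair: {South, West} with total 1845.

{South, West}, total 1845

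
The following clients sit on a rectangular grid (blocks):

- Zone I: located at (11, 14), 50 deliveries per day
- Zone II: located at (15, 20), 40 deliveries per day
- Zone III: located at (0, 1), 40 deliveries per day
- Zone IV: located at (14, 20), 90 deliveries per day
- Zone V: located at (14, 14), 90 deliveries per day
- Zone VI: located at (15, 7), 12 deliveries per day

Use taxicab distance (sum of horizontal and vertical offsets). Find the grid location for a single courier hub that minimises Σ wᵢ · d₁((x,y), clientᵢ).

Manhattan distance separates: Σwᵢ(|x−xᵢ|+|y−yᵢ|) = Σwᵢ|x−xᵢ| + Σwᵢ|y−yᵢ|, so x and y are optimised independently as 1-D weighted medians.
Total weight W = 322; half = 161.
x-coordinate, sorted with cumulative weight:
  x=0 (Zone III, w=40) cum 40
  x=11 (Zone I, w=50) cum 90
  x=14 (Zone IV, w=90) cum 180  ← median
  x=14 (Zone V, w=90) cum 270
  x=15 (Zone II, w=40) cum 310
  x=15 (Zone VI, w=12) cum 322
⇒ x* = 14
y-coordinate, sorted with cumulative weight:
  y=1 (Zone III, w=40) cum 40
  y=7 (Zone VI, w=12) cum 52
  y=14 (Zone I, w=50) cum 102
  y=14 (Zone V, w=90) cum 192  ← median
  y=20 (Zone II, w=40) cum 232
  y=20 (Zone IV, w=90) cum 322
⇒ y* = 14

(14, 14)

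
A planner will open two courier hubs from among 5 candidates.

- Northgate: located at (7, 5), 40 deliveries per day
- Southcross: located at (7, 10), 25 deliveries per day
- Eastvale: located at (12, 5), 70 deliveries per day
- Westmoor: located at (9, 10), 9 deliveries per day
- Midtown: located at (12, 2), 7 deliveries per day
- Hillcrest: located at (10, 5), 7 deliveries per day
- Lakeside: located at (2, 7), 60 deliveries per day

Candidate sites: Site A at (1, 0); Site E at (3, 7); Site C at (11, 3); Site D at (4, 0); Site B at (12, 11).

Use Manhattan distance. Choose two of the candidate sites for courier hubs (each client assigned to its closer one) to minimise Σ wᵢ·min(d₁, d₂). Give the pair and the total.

Evaluate every pair (each demand assigned to the nearer of the two):
  {Site E, Site C}: total = 801
  {Site E, Site B}: total = 1025
  {Site A, Site C}: total = 1321
  {Site C, Site D}: total = 1381
  {Site C, Site B}: total = 1451
  {Site E, Site D}: total = 1459
  {Site A, Site E}: total = 1480
  {Site D, Site B}: total = 1585
  {Site A, Site B}: total = 1645
  {Site A, Site D}: total = 2317
Best pair: {Site E, Site C} with total 801.

{Site E, Site C}, total 801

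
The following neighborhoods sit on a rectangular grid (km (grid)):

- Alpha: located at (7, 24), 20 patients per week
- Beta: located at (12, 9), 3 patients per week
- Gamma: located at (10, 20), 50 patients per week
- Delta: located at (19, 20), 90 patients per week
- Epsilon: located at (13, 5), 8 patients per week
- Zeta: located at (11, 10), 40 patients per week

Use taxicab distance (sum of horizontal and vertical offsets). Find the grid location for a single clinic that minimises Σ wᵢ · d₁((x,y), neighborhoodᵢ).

(11, 20)

Manhattan distance separates: Σwᵢ(|x−xᵢ|+|y−yᵢ|) = Σwᵢ|x−xᵢ| + Σwᵢ|y−yᵢ|, so x and y are optimised independently as 1-D weighted medians.
Total weight W = 211; half = 105.5.
x-coordinate, sorted with cumulative weight:
  x=7 (Alpha, w=20) cum 20
  x=10 (Gamma, w=50) cum 70
  x=11 (Zeta, w=40) cum 110  ← median
  x=12 (Beta, w=3) cum 113
  x=13 (Epsilon, w=8) cum 121
  x=19 (Delta, w=90) cum 211
⇒ x* = 11
y-coordinate, sorted with cumulative weight:
  y=5 (Epsilon, w=8) cum 8
  y=9 (Beta, w=3) cum 11
  y=10 (Zeta, w=40) cum 51
  y=20 (Gamma, w=50) cum 101
  y=20 (Delta, w=90) cum 191  ← median
  y=24 (Alpha, w=20) cum 211
⇒ y* = 20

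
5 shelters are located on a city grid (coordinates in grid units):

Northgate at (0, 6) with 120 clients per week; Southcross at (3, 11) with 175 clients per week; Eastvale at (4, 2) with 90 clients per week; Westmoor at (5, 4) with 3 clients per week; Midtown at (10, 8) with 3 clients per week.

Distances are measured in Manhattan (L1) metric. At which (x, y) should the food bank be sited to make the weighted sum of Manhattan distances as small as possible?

(3, 6)

Manhattan distance separates: Σwᵢ(|x−xᵢ|+|y−yᵢ|) = Σwᵢ|x−xᵢ| + Σwᵢ|y−yᵢ|, so x and y are optimised independently as 1-D weighted medians.
Total weight W = 391; half = 195.5.
x-coordinate, sorted with cumulative weight:
  x=0 (Northgate, w=120) cum 120
  x=3 (Southcross, w=175) cum 295  ← median
  x=4 (Eastvale, w=90) cum 385
  x=5 (Westmoor, w=3) cum 388
  x=10 (Midtown, w=3) cum 391
⇒ x* = 3
y-coordinate, sorted with cumulative weight:
  y=2 (Eastvale, w=90) cum 90
  y=4 (Westmoor, w=3) cum 93
  y=6 (Northgate, w=120) cum 213  ← median
  y=8 (Midtown, w=3) cum 216
  y=11 (Southcross, w=175) cum 391
⇒ y* = 6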